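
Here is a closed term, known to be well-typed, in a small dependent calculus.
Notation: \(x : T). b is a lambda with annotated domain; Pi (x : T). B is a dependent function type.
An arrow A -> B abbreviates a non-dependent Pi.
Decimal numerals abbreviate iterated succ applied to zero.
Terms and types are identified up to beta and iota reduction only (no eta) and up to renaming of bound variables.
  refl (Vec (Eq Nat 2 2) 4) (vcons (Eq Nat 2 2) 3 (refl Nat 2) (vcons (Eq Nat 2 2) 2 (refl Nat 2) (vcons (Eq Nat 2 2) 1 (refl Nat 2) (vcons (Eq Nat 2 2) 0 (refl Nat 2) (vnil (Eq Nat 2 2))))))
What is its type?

the term's type:
  Eq (Vec (Eq Nat 2 2) 4) (vcons (Eq Nat 2 2) 3 (refl Nat 2) (vcons (Eq Nat 2 2) 2 (refl Nat 2) (vcons (Eq Nat 2 2) 1 (refl Nat 2) (vcons (Eq Nat 2 2) 0 (refl Nat 2) (vnil (Eq Nat 2 2)))))) (vcons (Eq Nat 2 2) 3 (refl Nat 2) (vcons (Eq Nat 2 2) 2 (refl Nat 2) (vcons (Eq Nat 2 2) 1 (refl Nat 2) (vcons (Eq Nat 2 2) 0 (refl Nat 2) (vnil (Eq Nat 2 2))))))


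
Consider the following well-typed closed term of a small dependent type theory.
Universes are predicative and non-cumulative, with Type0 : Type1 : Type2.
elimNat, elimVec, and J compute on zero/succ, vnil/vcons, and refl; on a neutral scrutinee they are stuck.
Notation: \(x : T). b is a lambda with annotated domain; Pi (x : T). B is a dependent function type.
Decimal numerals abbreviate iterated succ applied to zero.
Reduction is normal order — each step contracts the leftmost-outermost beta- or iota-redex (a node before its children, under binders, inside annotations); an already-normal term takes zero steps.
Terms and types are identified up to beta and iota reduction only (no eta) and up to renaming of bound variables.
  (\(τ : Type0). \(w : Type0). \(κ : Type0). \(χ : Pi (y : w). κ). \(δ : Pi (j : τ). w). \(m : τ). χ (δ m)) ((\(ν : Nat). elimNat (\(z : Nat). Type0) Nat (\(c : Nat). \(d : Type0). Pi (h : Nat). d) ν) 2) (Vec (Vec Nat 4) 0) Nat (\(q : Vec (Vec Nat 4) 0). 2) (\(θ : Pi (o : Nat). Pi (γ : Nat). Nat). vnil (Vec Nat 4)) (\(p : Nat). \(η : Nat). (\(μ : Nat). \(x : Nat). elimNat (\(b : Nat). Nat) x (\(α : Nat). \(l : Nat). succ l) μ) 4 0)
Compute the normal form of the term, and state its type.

reduced normal form:
  2
the term's type:
  Nat
observation: the term reaches its normal form after 7 normal-order steps.


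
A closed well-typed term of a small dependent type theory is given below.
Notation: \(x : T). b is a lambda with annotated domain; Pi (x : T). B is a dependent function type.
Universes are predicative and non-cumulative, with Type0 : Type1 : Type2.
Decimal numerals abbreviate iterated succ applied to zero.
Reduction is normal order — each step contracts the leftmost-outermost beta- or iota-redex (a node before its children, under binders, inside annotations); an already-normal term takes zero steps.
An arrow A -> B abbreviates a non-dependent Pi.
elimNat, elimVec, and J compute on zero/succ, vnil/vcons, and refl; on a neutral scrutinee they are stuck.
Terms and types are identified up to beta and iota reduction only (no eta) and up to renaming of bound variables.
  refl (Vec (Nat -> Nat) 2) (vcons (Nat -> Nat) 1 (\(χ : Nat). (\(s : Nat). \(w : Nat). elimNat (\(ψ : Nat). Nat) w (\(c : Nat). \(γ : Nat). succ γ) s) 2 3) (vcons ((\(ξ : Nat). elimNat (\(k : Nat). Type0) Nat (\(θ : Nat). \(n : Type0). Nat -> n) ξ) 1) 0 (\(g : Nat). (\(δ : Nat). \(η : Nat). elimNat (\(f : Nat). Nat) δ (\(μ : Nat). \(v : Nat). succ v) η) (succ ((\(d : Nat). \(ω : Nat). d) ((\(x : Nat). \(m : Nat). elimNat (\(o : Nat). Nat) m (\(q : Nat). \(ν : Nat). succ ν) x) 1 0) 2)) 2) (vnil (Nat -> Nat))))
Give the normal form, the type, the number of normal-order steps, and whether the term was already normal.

reduced normal form:
  refl (Vec (Nat -> Nat) 2) (vcons (Nat -> Nat) 1 (\(χ : Nat). 5) (vcons (Nat -> Nat) 0 (\(s : Nat). 4) (vnil (Nat -> Nat))))
type:
  Eq (Vec (Nat -> Nat) 2) (vcons (Nat -> Nat) 1 (\(χ : Nat). 5) (vcons (Nat -> Nat) 0 (\(s : Nat). 4) (vnil (Nat -> Nat)))) (vcons (Nat -> Nat) 1 (\(w : Nat). 5) (vcons (Nat -> Nat) 0 (\(ψ : Nat). 4) (vnil (Nat -> Nat))))
normal-order step count: 31
term was already normal: no
first redex: a beta-redex


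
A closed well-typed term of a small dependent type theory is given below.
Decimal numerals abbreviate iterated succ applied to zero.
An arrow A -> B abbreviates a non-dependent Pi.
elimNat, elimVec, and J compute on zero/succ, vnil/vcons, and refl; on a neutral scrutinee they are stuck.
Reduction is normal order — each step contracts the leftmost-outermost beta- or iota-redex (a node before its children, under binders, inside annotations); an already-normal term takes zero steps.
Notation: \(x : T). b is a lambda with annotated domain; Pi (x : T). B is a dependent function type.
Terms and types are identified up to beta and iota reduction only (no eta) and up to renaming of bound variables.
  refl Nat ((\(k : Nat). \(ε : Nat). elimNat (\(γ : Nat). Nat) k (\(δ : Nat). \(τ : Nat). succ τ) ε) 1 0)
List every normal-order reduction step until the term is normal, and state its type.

reduction (normal order):
  refl Nat ((\(k : Nat). \(ε : Nat). elimNat (\(γ : Nat). Nat) k (\(δ : Nat). \(τ : Nat). succ τ) ε) 1 0)
  ~> refl Nat ((\(k : Nat). elimNat (\(ε : Nat). Nat) 1 (\(γ : Nat). \(δ : Nat). succ δ) k) 0)
  ~> refl Nat (elimNat (\(k : Nat). Nat) 1 (\(ε : Nat). \(γ : Nat). succ γ) 0)
  ~> refl Nat 1
the term's type:
  Eq Nat 1 1


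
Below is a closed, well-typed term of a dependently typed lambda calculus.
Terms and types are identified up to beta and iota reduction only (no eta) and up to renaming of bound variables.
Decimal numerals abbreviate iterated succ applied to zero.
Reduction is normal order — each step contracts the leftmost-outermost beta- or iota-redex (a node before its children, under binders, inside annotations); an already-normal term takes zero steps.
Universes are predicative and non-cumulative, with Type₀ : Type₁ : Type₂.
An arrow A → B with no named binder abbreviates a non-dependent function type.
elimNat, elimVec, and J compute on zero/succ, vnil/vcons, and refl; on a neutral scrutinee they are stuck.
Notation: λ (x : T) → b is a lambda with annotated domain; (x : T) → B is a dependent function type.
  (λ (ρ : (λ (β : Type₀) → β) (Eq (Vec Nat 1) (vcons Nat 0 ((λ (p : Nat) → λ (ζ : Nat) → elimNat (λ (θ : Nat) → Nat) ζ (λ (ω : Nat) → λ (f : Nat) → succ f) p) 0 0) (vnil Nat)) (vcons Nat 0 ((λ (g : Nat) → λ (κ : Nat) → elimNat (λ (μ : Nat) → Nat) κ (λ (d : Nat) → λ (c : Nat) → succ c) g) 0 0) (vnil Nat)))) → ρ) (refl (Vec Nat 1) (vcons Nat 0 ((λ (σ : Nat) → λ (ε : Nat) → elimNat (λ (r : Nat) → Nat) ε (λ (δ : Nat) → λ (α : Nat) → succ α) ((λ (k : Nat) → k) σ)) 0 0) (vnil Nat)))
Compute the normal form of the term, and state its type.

normal form:
  refl (Vec Nat 1) (vcons Nat 0 0 (vnil Nat))
type:
  Eq (Vec Nat 1) (vcons Nat 0 0 (vnil Nat)) (vcons Nat 0 0 (vnil Nat))


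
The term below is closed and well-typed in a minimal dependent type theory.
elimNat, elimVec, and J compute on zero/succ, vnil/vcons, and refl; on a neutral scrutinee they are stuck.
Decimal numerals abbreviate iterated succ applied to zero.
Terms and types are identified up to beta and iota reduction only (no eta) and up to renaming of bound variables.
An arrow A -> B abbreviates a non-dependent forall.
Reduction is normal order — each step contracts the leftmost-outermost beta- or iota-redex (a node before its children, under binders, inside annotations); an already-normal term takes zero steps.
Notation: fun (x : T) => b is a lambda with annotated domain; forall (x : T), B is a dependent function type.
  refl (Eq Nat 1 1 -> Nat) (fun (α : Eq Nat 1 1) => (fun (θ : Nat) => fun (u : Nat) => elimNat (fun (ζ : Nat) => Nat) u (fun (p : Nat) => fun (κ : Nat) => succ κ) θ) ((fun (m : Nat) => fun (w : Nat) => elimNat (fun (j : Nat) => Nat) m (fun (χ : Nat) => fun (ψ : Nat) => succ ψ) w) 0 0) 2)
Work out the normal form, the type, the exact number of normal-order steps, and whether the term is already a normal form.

normal form:
  refl (Eq Nat 1 1 -> Nat) (fun (α : Eq Nat 1 1) => 2)
inferred type:
  Eq (Eq Nat 1 1 -> Nat) (fun (α : Eq Nat 1 1) => 2) (fun (θ : Eq Nat 1 1) => 2)
steps to reach normal form (normal order): 6
term was already normal: no
first redex: a beta-redex


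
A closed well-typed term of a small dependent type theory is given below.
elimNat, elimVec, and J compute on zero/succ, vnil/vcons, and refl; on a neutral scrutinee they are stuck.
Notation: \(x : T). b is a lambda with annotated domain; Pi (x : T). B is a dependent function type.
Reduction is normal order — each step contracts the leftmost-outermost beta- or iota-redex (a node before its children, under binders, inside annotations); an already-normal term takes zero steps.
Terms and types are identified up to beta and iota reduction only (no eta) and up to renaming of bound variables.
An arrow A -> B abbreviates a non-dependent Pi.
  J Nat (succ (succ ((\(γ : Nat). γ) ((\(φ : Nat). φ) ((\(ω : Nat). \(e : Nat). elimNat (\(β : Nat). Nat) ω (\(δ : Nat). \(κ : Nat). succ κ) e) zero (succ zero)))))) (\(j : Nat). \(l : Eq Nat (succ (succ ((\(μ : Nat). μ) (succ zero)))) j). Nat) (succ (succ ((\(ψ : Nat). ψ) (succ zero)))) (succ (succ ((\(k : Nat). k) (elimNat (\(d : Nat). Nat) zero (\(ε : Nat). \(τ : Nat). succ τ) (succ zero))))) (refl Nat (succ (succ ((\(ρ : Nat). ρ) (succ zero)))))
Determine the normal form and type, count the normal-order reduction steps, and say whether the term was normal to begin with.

reduced normal form:
  succ (succ (succ zero))
the term's type:
  Nat
reduction steps (normal order): 2
term was already normal: no
first redex: a J iota-redex


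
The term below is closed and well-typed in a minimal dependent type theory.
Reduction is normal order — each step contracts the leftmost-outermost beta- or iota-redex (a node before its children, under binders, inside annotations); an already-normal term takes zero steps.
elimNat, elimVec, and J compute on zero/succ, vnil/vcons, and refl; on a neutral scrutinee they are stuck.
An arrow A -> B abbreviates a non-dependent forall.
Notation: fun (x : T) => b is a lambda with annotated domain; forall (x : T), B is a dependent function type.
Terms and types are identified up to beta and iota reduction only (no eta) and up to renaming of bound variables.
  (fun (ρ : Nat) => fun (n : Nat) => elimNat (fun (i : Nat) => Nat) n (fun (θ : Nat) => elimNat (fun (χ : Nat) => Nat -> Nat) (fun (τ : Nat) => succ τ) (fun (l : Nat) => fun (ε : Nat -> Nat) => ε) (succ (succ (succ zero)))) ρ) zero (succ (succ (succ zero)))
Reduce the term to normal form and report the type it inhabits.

reduced normal form:
  succ (succ (succ zero))
inferred type:
  Nat


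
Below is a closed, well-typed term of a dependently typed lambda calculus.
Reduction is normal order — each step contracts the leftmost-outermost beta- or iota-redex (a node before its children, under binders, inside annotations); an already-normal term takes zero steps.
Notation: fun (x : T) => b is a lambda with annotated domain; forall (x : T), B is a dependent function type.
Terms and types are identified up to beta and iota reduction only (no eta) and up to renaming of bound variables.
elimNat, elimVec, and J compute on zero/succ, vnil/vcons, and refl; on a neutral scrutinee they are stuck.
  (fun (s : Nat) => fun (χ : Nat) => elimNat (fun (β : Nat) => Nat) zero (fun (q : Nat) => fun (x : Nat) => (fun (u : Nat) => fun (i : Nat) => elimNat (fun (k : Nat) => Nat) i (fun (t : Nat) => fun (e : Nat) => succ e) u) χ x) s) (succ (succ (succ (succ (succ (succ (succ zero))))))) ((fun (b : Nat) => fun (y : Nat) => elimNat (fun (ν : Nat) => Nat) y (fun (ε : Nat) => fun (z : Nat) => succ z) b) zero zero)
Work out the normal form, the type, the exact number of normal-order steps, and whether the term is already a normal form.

resulting normal form:
  zero
inferred type:
  Nat
reduction steps (normal order): 66
already normal: no
first redex: a beta-redex


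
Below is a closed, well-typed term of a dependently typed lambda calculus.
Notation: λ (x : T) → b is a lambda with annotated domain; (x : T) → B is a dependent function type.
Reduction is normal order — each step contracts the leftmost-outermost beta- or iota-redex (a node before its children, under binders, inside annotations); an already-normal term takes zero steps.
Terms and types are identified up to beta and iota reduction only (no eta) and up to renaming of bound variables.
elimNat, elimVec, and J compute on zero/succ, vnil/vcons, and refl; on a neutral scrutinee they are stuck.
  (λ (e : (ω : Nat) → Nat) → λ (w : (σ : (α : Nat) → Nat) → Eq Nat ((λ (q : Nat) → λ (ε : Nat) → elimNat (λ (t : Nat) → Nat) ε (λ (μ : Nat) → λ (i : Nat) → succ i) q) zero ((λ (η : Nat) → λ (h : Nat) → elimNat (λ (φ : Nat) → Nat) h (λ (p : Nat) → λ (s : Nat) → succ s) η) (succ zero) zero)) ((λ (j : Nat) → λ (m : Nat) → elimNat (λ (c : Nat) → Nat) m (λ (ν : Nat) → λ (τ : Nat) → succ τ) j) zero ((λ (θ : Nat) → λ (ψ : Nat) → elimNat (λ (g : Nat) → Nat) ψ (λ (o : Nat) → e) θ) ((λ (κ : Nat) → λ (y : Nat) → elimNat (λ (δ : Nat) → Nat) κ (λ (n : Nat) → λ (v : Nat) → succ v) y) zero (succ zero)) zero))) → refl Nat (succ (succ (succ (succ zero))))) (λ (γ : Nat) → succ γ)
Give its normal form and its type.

resulting normal form:
  λ (e : (ω : (w : Nat) → Nat) → Eq Nat (succ zero) (succ zero)) → refl Nat (succ (succ (succ (succ zero))))
the term's type:
  (e : (ω : (w : Nat) → Nat) → Eq Nat (succ zero) (succ zero)) → Eq Nat (succ (succ (succ (succ zero)))) (succ (succ (succ (succ zero))))
observation: the term reaches its normal form after 25 normal-order steps.


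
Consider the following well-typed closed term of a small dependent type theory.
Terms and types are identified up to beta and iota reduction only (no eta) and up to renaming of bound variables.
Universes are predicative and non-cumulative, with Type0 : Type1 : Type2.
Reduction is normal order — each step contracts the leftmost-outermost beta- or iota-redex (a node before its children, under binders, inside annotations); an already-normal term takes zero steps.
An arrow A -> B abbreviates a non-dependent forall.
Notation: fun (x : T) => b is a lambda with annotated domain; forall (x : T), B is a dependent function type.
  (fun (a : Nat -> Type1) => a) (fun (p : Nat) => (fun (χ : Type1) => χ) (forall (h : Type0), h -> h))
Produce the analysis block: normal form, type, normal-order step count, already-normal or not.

resulting normal form:
  fun (a : Nat) => forall (p : Type0), p -> p
type:
  Nat -> Type1
steps to reach normal form (normal order): 2
already normal: no
first redex: a beta-redex


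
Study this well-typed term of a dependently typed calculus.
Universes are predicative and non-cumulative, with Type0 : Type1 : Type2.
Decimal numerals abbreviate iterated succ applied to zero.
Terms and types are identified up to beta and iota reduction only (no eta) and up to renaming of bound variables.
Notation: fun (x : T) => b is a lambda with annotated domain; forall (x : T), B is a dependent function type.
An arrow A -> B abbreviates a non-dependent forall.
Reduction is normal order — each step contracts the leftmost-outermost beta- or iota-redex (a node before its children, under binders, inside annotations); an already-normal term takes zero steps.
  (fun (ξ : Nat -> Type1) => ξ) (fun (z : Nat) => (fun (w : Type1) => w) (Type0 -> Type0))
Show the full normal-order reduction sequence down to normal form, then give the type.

normal-order reduction sequence:
  (fun (ξ : Nat -> Type1) => ξ) (fun (z : Nat) => (fun (w : Type1) => w) (Type0 -> Type0))
  ~> fun (ξ : Nat) => (fun (z : Type1) => z) (Type0 -> Type0)
  ~> fun (ξ : Nat) => Type0 -> Type0
inferred type:
  Nat -> Type1


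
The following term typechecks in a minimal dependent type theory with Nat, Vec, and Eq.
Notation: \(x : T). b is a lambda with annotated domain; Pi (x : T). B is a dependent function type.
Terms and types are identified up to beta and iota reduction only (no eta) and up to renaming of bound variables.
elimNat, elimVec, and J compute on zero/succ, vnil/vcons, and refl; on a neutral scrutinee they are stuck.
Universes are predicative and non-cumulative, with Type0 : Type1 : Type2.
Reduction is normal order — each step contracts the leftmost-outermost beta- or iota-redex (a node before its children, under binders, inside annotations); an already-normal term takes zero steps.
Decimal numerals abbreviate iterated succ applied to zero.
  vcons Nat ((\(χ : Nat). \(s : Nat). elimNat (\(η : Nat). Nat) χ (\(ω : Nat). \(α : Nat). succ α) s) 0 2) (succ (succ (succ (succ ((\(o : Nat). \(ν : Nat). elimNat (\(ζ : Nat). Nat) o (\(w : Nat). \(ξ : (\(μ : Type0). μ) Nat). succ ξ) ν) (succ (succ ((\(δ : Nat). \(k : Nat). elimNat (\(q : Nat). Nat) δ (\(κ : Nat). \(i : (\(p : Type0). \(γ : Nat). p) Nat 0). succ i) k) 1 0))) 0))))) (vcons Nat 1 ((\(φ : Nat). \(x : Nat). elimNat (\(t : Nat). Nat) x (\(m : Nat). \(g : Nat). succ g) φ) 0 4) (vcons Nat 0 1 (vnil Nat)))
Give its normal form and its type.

resulting normal form:
  vcons Nat 2 7 (vcons Nat 1 4 (vcons Nat 0 1 (vnil Nat)))
inferred type:
  Vec Nat 3
observation: reduction starts at a beta-redex, and 18 normal-order steps reach the normal form.


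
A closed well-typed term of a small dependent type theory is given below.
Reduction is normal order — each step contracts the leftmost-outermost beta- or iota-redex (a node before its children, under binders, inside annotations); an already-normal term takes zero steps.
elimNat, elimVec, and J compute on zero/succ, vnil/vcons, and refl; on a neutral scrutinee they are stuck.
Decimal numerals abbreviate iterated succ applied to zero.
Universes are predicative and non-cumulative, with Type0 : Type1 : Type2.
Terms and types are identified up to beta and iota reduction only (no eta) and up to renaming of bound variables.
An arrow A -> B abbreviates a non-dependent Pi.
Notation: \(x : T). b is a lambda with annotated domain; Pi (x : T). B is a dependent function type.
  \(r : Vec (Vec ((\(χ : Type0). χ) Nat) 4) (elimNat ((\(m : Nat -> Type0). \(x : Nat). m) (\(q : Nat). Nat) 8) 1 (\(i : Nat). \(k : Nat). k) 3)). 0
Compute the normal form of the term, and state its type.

normal form:
  \(r : Vec (Vec Nat 4) 1). 0
inferred type:
  Vec (Vec Nat 4) 1 -> Nat


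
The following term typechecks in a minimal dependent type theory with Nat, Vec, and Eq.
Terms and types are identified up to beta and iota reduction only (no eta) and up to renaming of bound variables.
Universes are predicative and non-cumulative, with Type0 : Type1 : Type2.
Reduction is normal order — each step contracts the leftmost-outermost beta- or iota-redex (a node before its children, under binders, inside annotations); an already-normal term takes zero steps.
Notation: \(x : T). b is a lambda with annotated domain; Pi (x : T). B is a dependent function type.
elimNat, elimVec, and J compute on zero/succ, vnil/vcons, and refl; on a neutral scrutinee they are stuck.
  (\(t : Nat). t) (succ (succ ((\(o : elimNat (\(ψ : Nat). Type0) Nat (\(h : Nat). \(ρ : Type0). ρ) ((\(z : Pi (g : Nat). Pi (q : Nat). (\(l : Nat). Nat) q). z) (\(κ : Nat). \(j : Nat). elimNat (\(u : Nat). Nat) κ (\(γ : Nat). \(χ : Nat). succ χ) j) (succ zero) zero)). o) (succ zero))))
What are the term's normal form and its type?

normal form:
  succ (succ (succ zero))
the term's type:
  Nat


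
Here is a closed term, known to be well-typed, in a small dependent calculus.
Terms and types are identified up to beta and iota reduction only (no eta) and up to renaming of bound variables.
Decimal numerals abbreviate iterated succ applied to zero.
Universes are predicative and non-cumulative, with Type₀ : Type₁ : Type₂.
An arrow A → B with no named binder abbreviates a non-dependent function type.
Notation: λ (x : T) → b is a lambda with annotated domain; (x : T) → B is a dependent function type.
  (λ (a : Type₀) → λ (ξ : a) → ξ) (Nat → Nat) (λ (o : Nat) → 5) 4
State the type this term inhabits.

the term's type:
  Nat


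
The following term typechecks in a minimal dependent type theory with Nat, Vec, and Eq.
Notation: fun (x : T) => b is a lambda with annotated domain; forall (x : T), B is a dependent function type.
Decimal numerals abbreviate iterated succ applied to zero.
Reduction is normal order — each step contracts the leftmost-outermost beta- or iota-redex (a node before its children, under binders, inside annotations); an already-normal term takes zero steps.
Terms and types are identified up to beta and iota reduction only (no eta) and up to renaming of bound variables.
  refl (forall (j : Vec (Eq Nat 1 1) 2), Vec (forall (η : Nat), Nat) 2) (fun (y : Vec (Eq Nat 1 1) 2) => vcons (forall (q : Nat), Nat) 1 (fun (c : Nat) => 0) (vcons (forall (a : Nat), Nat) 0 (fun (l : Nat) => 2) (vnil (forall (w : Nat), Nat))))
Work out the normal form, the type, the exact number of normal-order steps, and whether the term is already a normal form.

resulting normal form:
  refl (forall (j : Vec (Eq Nat 1 1) 2), Vec (forall (η : Nat), Nat) 2) (fun (y : Vec (Eq Nat 1 1) 2) => vcons (forall (q : Nat), Nat) 1 (fun (c : Nat) => 0) (vcons (forall (a : Nat), Nat) 0 (fun (l : Nat) => 2) (vnil (forall (w : Nat), Nat))))
type:
  Eq (forall (j : Vec (Eq Nat 1 1) 2), Vec (forall (η : Nat), Nat) 2) (fun (y : Vec (Eq Nat 1 1) 2) => vcons (forall (q : Nat), Nat) 1 (fun (c : Nat) => 0) (vcons (forall (a : Nat), Nat) 0 (fun (l : Nat) => 2) (vnil (forall (w : Nat), Nat)))) (fun (t : Vec (Eq Nat 1 1) 2) => vcons (forall (s : Nat), Nat) 1 (fun (θ : Nat) => 0) (vcons (forall (β : Nat), Nat) 0 (fun (v : Nat) => 2) (vnil (forall (ν : Nat), Nat))))
reduction steps (normal order): 0
already normal: yes


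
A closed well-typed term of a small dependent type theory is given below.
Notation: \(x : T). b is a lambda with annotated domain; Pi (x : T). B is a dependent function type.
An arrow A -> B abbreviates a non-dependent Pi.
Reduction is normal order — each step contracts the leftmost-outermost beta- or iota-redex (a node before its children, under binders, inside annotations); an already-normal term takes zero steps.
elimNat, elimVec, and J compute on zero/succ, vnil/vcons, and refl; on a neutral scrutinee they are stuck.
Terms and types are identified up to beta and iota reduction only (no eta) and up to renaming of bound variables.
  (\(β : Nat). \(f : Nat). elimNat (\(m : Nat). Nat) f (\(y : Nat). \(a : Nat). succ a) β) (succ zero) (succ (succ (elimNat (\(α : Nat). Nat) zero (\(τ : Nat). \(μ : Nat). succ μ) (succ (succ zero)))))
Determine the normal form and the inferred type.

normal form:
  succ (succ (succ (succ (succ zero))))
type:
  Nat
observation: normalization takes exactly 13 steps under the normal-order strategy.


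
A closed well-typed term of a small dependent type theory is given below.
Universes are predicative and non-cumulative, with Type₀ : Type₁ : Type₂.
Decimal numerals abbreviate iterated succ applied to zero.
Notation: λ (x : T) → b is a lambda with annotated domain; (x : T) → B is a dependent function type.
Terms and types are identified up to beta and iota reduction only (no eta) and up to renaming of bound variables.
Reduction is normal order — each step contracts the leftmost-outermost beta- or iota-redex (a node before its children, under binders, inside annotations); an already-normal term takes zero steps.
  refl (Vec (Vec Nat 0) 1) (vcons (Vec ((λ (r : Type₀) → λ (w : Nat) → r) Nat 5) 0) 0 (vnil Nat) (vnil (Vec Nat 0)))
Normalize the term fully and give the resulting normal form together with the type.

reduced normal form:
  refl (Vec (Vec Nat 0) 1) (vcons (Vec Nat 0) 0 (vnil Nat) (vnil (Vec Nat 0)))
type:
  Eq (Vec (Vec Nat 0) 1) (vcons (Vec Nat 0) 0 (vnil Nat) (vnil (Vec Nat 0))) (vcons (Vec Nat 0) 0 (vnil Nat) (vnil (Vec Nat 0)))


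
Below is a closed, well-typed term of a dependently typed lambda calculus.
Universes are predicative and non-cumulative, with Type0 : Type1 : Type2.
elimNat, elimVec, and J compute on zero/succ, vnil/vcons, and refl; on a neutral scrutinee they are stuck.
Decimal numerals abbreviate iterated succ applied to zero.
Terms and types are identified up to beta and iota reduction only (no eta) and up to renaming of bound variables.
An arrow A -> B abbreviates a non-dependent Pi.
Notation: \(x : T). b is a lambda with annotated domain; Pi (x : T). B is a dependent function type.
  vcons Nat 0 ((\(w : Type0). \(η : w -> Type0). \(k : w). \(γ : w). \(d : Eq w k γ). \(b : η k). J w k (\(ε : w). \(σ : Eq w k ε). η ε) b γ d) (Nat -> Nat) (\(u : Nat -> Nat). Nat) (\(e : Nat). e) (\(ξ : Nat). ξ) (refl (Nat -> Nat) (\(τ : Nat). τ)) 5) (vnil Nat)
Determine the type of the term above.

the term's type:
  Vec Nat 1


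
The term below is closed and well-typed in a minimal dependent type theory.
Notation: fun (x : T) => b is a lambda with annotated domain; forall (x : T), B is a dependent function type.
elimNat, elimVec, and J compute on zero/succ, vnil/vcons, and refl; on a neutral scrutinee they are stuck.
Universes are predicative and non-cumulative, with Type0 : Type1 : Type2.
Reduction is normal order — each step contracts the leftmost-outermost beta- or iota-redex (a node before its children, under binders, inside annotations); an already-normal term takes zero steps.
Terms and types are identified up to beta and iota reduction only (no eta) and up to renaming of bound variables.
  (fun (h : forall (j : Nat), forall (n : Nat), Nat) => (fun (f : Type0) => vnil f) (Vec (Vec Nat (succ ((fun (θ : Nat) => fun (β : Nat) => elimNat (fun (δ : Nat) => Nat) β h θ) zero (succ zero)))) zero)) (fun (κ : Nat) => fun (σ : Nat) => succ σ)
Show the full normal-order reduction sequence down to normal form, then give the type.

reduction (normal order):
  (fun (h : forall (j : Nat), forall (n : Nat), Nat) => (fun (f : Type0) => vnil f) (Vec (Vec Nat (succ ((fun (θ : Nat) => fun (β : Nat) => elimNat (fun (δ : Nat) => Nat) β h θ) zero (succ zero)))) zero)) (fun (κ : Nat) => fun (σ : Nat) => succ σ)
  ~> (fun (h : Type0) => vnil h) (Vec (Vec Nat (succ ((fun (j : Nat) => fun (n : Nat) => elimNat (fun (f : Nat) => Nat) n (fun (θ : Nat) => fun (β : Nat) => succ β) j) zero (succ zero)))) zero)
  ~> vnil (Vec (Vec Nat (succ ((fun (h : Nat) => fun (j : Nat) => elimNat (fun (n : Nat) => Nat) j (fun (f : Nat) => fun (θ : Nat) => succ θ) h) zero (succ zero)))) zero)
  ~> vnil (Vec (Vec Nat (succ ((fun (h : Nat) => elimNat (fun (j : Nat) => Nat) h (fun (n : Nat) => fun (f : Nat) => succ f) zero) (succ zero)))) zero)
  ~> vnil (Vec (Vec Nat (succ (elimNat (fun (h : Nat) => Nat) (succ zero) (fun (j : Nat) => fun (n : Nat) => succ n) zero))) zero)
  ~> vnil (Vec (Vec Nat (succ (succ zero))) zero)
inferred type:
  Vec (Vec (Vec Nat (succ (succ zero))) zero) zero


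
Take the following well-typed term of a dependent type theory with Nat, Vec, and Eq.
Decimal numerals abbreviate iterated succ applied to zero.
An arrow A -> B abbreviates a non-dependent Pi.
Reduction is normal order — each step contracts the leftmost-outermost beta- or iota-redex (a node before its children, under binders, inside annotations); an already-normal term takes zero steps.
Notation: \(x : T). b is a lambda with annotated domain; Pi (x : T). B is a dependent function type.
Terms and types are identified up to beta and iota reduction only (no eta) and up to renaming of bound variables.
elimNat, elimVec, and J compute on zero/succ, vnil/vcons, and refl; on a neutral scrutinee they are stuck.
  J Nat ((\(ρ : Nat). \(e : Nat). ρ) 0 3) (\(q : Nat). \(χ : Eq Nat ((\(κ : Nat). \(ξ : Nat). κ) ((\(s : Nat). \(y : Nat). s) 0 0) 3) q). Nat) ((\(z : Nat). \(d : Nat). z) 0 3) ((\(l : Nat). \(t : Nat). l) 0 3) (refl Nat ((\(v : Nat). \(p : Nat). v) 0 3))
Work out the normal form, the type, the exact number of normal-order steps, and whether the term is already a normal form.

resulting normal form:
  0
the term's type:
  Nat
normal-order step count: 3
started in normal form: no
first contracted redex: a J iota-redex


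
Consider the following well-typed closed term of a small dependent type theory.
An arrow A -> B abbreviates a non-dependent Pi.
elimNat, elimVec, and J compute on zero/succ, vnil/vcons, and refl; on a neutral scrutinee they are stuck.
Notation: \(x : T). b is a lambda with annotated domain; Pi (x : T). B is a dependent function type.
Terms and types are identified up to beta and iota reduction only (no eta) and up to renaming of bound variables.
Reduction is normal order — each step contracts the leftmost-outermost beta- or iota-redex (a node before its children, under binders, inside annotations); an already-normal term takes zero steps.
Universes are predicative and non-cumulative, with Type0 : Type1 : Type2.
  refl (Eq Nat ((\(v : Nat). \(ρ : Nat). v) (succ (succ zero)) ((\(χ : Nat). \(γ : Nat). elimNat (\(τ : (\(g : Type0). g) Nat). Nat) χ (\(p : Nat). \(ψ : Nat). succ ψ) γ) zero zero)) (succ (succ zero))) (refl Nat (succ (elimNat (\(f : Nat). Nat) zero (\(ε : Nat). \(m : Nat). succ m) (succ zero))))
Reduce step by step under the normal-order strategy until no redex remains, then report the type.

reduction (normal order):
  refl (Eq Nat ((\(v : Nat). \(ρ : Nat). v) (succ (succ zero)) ((\(χ : Nat). \(γ : Nat). elimNat (\(τ : (\(g : Type0). g) Nat). Nat) χ (\(p : Nat). \(ψ : Nat). succ ψ) γ) zero zero)) (succ (succ zero))) (refl Nat (succ (elimNat (\(f : Nat). Nat) zero (\(ε : Nat). \(m : Nat). succ m) (succ zero))))
  ~> refl (Eq Nat ((\(v : Nat). succ (succ zero)) ((\(ρ : Nat). \(χ : Nat). elimNat (\(γ : (\(τ : Type0). τ) Nat). Nat) ρ (\(g : Nat). \(p : Nat). succ p) χ) zero zero)) (succ (succ zero))) (refl Nat (succ (elimNat (\(ψ : Nat). Nat) zero (\(f : Nat). \(ε : Nat). succ ε) (succ zero))))
  ~> refl (Eq Nat (succ (succ zero)) (succ (succ zero))) (refl Nat (succ (elimNat (\(v : Nat). Nat) zero (\(ρ : Nat). \(χ : Nat). succ χ) (succ zero))))
  ~> refl (Eq Nat (succ (succ zero)) (succ (succ zero))) (refl Nat (succ ((\(v : Nat). \(ρ : Nat). succ ρ) zero (elimNat (\(χ : Nat). Nat) zero (\(γ : Nat). \(τ : Nat). succ τ) zero))))
  ~> refl (Eq Nat (succ (succ zero)) (succ (succ zero))) (refl Nat (succ ((\(v : Nat). succ v) (elimNat (\(ρ : Nat). Nat) zero (\(χ : Nat). \(γ : Nat). succ γ) zero))))
  ~> refl (Eq Nat (succ (succ zero)) (succ (succ zero))) (refl Nat (succ (succ (elimNat (\(v : Nat). Nat) zero (\(ρ : Nat). \(χ : Nat). succ χ) zero))))
  ~> refl (Eq Nat (succ (succ zero)) (succ (succ zero))) (refl Nat (succ (succ zero)))
the term's type:
  Eq (Eq Nat (succ (succ zero)) (succ (succ zero))) (refl Nat (succ (succ zero))) (refl Nat (succ (succ zero)))


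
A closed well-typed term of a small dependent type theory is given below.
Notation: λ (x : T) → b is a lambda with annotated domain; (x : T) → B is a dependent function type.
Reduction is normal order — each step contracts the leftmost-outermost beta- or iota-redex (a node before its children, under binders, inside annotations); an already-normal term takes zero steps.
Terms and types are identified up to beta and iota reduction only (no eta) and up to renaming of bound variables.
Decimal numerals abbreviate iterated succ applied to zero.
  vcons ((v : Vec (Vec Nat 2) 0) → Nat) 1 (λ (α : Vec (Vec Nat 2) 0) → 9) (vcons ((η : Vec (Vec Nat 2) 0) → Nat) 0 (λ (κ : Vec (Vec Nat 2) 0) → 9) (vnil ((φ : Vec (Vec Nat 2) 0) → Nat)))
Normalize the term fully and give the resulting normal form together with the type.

resulting normal form:
  vcons ((v : Vec (Vec Nat 2) 0) → Nat) 1 (λ (α : Vec (Vec Nat 2) 0) → 9) (vcons ((η : Vec (Vec Nat 2) 0) → Nat) 0 (λ (κ : Vec (Vec Nat 2) 0) → 9) (vnil ((φ : Vec (Vec Nat 2) 0) → Nat)))
type:
  Vec ((v : Vec (Vec Nat 2) 0) → Nat) 2
observation: no redex remains anywhere in the term; it is its own normal form.


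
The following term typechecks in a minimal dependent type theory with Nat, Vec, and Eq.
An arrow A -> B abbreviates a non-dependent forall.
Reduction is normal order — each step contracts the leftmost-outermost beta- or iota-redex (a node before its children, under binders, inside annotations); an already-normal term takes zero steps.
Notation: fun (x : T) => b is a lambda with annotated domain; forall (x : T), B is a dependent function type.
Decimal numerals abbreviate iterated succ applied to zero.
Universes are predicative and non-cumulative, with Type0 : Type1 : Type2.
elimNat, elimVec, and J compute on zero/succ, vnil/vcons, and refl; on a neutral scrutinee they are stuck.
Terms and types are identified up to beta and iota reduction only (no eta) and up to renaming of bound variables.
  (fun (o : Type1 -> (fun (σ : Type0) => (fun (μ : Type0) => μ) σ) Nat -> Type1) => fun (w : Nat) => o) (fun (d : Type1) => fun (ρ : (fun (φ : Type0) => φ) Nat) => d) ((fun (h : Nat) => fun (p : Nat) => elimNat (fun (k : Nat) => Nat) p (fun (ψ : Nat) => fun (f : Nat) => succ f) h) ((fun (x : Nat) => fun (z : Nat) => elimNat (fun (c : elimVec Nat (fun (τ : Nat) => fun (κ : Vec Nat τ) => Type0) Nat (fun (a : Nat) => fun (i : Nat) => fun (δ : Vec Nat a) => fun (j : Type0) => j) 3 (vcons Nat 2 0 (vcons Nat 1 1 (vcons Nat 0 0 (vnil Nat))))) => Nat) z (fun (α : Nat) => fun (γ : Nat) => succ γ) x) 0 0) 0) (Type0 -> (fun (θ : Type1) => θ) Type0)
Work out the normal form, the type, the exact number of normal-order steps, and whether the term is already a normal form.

reduced normal form:
  fun (o : Nat) => Type0 -> Type0
the term's type:
  Nat -> Type1
reduction steps (normal order): 5
started in normal form: no
first redex: a beta-redex


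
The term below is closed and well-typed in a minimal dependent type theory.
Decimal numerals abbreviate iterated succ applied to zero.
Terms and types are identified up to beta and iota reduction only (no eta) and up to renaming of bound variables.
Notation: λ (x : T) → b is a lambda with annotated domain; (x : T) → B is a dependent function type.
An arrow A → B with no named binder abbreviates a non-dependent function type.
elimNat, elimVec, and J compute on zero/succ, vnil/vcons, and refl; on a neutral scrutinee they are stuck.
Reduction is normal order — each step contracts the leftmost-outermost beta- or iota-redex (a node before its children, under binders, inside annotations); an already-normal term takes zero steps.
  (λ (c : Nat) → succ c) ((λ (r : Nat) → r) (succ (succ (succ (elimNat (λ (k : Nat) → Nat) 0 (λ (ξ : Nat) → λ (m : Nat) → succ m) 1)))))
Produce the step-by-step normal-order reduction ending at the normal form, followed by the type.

reduction (normal order):
  (λ (c : Nat) → succ c) ((λ (r : Nat) → r) (succ (succ (succ (elimNat (λ (k : Nat) → Nat) 0 (λ (ξ : Nat) → λ (m : Nat) → succ m) 1)))))
  ~> succ ((λ (c : Nat) → c) (succ (succ (succ (elimNat (λ (r : Nat) → Nat) 0 (λ (k : Nat) → λ (ξ : Nat) → succ ξ) 1)))))
  ~> succ (succ (succ (succ (elimNat (λ (c : Nat) → Nat) 0 (λ (r : Nat) → λ (k : Nat) → succ k) 1))))
  ~> succ (succ (succ (succ ((λ (c : Nat) → λ (r : Nat) → succ r) 0 (elimNat (λ (k : Nat) → Nat) 0 (λ (ξ : Nat) → λ (m : Nat) → succ m) 0)))))
  ~> succ (succ (succ (succ ((λ (c : Nat) → succ c) (elimNat (λ (r : Nat) → Nat) 0 (λ (k : Nat) → λ (ξ : Nat) → succ ξ) 0)))))
  ~> succ (succ (succ (succ (succ (elimNat (λ (c : Nat) → Nat) 0 (λ (r : Nat) → λ (k : Nat) → succ k) 0)))))
  ~> 5
inferred type:
  Nat


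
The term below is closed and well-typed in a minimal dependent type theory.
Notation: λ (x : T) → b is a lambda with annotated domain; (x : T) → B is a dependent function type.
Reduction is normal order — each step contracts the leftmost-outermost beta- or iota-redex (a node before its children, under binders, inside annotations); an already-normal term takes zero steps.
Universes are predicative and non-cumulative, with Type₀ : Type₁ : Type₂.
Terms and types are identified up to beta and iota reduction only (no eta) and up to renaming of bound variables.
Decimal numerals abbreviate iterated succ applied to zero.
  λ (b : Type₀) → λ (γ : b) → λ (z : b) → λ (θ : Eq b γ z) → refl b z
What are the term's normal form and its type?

normal form:
  λ (b : Type₀) → λ (γ : b) → λ (z : b) → λ (θ : Eq b γ z) → refl b z
inferred type:
  (b : Type₀) → (γ : b) → (z : b) → (θ : Eq b γ z) → Eq b z z
observation: the term is already in normal form.


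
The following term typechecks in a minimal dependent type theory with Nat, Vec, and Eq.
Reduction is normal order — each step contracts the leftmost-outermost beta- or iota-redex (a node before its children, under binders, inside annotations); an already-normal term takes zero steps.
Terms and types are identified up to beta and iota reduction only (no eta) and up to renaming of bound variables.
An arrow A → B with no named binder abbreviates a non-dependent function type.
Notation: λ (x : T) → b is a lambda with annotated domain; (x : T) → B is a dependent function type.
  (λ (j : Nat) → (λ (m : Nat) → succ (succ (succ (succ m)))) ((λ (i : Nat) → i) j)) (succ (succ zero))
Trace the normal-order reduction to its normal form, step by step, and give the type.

reduction (normal order):
  (λ (j : Nat) → (λ (m : Nat) → succ (succ (succ (succ m)))) ((λ (i : Nat) → i) j)) (succ (succ zero))
  ~> (λ (j : Nat) → succ (succ (succ (succ j)))) ((λ (m : Nat) → m) (succ (succ zero)))
  ~> succ (succ (succ (succ ((λ (j : Nat) → j) (succ (succ zero))))))
  ~> succ (succ (succ (succ (succ (succ zero)))))
inferred type:
  Nat


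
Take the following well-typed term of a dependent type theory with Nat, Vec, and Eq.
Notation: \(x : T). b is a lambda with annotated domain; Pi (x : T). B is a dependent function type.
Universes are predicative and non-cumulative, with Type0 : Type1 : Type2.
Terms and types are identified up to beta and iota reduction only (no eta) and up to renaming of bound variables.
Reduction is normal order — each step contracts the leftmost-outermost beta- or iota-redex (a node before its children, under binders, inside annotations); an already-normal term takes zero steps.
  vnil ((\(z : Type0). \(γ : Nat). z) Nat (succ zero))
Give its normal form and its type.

resulting normal form:
  vnil Nat
the term's type:
  Vec Nat zero
observation: 2 normal-order steps normalize the term, beginning with a beta-redex.


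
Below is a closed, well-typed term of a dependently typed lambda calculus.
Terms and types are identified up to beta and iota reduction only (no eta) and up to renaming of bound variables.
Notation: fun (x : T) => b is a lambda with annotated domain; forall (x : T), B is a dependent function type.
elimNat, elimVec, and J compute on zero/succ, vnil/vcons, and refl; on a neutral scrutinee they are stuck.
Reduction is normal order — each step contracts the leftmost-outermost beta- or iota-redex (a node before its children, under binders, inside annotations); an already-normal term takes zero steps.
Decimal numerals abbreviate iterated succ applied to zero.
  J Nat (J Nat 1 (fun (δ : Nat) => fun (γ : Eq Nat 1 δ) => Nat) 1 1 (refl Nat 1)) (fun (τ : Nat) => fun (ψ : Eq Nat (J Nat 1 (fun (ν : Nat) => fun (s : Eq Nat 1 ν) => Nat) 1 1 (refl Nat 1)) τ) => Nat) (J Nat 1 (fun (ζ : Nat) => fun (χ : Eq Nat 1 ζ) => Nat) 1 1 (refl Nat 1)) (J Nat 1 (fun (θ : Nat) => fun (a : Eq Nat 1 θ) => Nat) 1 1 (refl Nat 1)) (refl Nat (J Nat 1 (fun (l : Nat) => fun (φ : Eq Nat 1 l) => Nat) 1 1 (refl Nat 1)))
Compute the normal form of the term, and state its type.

resulting normal form:
  1
the term's type:
  Nat


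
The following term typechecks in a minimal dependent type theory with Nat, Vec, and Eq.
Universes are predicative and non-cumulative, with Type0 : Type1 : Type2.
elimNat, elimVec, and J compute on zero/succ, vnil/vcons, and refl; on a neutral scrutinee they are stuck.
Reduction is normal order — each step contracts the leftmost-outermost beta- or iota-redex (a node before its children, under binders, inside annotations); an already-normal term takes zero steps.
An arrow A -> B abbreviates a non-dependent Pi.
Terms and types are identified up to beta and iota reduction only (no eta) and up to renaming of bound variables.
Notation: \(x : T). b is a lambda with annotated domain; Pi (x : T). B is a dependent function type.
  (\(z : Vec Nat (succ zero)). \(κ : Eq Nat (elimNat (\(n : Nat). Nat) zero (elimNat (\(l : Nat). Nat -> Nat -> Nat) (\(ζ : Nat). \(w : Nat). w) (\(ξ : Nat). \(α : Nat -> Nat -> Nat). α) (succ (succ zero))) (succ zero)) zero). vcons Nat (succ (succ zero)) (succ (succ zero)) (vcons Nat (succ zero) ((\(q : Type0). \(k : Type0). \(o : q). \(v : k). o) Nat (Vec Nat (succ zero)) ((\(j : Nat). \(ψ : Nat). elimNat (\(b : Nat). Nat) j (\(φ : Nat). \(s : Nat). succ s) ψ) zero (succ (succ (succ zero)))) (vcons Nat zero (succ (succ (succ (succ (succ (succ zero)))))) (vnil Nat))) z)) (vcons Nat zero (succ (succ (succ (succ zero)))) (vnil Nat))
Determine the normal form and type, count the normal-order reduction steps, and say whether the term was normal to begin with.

reduced normal form:
  \(z : Eq Nat zero zero). vcons Nat (succ (succ zero)) (succ (succ zero)) (vcons Nat (succ zero) (succ (succ (succ zero))) (vcons Nat zero (succ (succ (succ (succ zero)))) (vnil Nat)))
inferred type:
  Eq Nat zero zero -> Vec Nat (succ (succ (succ zero)))
reduction steps (normal order): 28
already normal: no
first redex: a beta-redex
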